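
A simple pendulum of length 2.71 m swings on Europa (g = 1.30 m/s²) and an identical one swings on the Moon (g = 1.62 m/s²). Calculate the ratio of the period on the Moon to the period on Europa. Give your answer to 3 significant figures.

T ∝ 1/√g, so T₂/T₁ = √(g₁/g₂) = √(1.30/1.62) = 0.896.

0.896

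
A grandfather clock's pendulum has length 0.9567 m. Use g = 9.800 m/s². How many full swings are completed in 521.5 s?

T = 2π√(L/g) = 2π√(0.9567/9.800) = 1.9632 s.
Number of complete oscillations = ⌊521.5/1.9632⌋ = ⌊265.64⌋ = 265.

265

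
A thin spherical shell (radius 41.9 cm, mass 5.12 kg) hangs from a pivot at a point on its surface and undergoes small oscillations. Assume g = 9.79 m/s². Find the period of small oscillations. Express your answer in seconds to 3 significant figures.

I_cm = (2/3)mr² = 0.5992 kg·m². The pivot is at distance d = 0.419 m from the centre of mass.
By the parallel-axis theorem, I = I_cm + md² = 0.5992 + 0.8989 = 1.498 kg·m².
T = 2π√(I/(mgd)) = 2π√(1.498/(5.12 × 9.79 × 0.419)) = 1.68 s.

1.68 s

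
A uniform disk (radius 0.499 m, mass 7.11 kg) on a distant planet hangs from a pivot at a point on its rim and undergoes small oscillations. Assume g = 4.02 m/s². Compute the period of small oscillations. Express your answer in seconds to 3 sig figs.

I_cm = ½mr² = 0.8852 kg·m². The pivot is at distance d = 0.499 m from the centre of mass.
By the parallel-axis theorem, I = I_cm + md² = 0.8852 + 1.770 = 2.656 kg·m².
T = 2π√(I/(mgd)) = 2π√(2.656/(7.11 × 4.02 × 0.499)) = 2.71 s.

2.71 s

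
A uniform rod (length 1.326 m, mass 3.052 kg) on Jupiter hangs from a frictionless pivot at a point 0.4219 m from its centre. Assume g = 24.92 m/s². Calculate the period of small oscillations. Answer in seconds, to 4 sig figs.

For a physical pendulum T = 2π√(I/(mgd)), with d = 0.42190 m from pivot to centre of mass.
I_cm = mL²/12 = 3.052 × 1.326²/12 = 0.44719 kg·m²; I = I_cm + md² = 0.44719 + 3.052 × 0.42190² = 0.99044 kg·m².
T = 2π√(0.99044/(3.052 × 24.92 × 0.42190)) = 1.104 s.

1.104 s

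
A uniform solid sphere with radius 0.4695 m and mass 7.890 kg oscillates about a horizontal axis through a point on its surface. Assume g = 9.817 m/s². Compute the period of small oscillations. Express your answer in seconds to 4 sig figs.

1.626 s

I_cm = (2/5)mr² = 0.69568 kg·m². The pivot is at distance d = 0.4695 m from the centre of mass.
By the parallel-axis theorem, I = I_cm + md² = 0.69568 + 1.7392 = 2.4349 kg·m².
T = 2π√(I/(mgd)) = 2π√(2.4349/(7.890 × 9.817 × 0.4695)) = 1.626 s.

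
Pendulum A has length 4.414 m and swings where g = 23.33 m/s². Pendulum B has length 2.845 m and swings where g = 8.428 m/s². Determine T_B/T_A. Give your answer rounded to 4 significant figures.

T = 2π√(L/g), so T_B/T_A = √((L_B/g_B)/(L_A/g_A)) = √((2.845/8.428)/(4.414/23.33)) = 1.336.

1.336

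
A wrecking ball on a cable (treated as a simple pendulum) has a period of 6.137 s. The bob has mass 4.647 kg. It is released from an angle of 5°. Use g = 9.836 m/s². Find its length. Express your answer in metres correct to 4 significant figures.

From T = 2π√(L/g), L = gT²/(4π²) = 9.836 × 6.1370²/(4π²) = 9.384 m.

9.384 m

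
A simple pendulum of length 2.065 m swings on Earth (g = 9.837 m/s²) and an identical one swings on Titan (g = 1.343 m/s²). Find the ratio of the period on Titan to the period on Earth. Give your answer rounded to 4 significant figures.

T ∝ 1/√g, so T₂/T₁ = √(g₁/g₂) = √(9.837/1.343) = 2.706.

2.706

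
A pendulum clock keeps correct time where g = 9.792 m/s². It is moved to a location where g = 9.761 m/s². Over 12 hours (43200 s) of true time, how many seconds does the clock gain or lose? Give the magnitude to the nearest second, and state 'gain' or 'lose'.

lose 68 s

The clock's period scales as T ∝ 1/√g, so T'/T = √(9.792/9.761) = 1.00159.
In 43200 s of true time the clock registers 43200/1.00159 = 43131.6 s, so it loses 68 s.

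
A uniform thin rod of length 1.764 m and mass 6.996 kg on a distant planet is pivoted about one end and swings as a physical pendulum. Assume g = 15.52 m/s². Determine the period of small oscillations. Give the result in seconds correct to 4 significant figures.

1.730 s

For a physical pendulum T = 2π√(I/(mgd)), with d = 0.88200 m from pivot to centre of mass.
I_cm = mL²/12 = 6.996 × 1.764²/12 = 1.8141 kg·m²; I = I_cm + md² = 1.8141 + 6.996 × 0.88200² = 7.2565 kg·m².
T = 2π√(7.2565/(6.996 × 15.52 × 0.88200)) = 1.730 s.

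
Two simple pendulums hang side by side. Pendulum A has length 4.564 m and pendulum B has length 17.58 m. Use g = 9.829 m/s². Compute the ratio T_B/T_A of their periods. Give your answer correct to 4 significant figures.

T ∝ √L, so T_B/T_A = √(L_B/L_A) = √(17.58/4.564) = 1.963.

1.963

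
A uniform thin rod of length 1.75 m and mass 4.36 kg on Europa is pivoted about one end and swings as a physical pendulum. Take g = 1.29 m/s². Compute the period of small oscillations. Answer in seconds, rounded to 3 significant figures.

For a physical pendulum T = 2π√(I/(mgd)), with d = 0.8750 m from pivot to centre of mass.
I_cm = mL²/12 = 4.36 × 1.75²/12 = 1.113 kg·m²; I = I_cm + md² = 1.113 + 4.36 × 0.8750² = 4.451 kg·m².
T = 2π√(4.451/(4.36 × 1.29 × 0.8750)) = 5.98 s.

5.98 s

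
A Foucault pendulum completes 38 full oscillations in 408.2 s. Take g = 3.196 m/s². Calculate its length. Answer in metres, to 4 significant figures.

9.342 m

T = 408.2/38 = 10.742 s.
From T = 2π√(L/g), L = gT²/(4π²) = 3.196 × 10.742²/(4π²) = 9.342 m.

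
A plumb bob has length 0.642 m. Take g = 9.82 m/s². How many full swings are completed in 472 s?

T = 2π√(L/g) = 2π√(0.642/9.82) = 1.607 s.
Number of complete oscillations = ⌊472/1.607⌋ = ⌊293.8⌋ = 293.

293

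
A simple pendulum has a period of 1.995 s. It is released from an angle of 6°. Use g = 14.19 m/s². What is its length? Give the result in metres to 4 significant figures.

1.431 m

From T = 2π√(L/g), L = gT²/(4π²) = 14.19 × 1.9950²/(4π²) = 1.431 m.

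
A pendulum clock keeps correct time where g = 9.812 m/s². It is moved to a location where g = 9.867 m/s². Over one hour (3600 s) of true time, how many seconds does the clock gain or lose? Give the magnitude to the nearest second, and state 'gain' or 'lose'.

The clock's period scales as T ∝ 1/√g, so T'/T = √(9.812/9.867) = 0.997209.
In 3600 s of true time the clock registers 3600/0.997209 = 3610.1 s, so it gains 10 s.

gain 10 s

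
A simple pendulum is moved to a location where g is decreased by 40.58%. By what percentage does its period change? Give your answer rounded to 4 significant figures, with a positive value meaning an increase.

T ∝ 1/√g, so T'/T = 1/√(0.59420) = 1.2973.
Percentage change in T = (1.2973 − 1) × 100% = 29.73%.

29.73%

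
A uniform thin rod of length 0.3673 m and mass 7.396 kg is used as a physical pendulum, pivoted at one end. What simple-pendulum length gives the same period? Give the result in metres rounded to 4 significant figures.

The equivalent simple-pendulum length is L_eq = I/(md), where I is about the pivot and d = 0.18365 m.
I_cm = (1/12)mL² = 0.083149 kg·m², so I = I_cm + md² = 0.083149 + 0.24945 = 0.33260 kg·m².
L_eq = 0.33260/(7.396 × 0.18365) = 0.2449 m.

0.2449 m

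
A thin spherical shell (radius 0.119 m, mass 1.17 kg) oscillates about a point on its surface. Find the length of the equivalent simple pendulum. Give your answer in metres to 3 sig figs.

0.198 m

The equivalent simple-pendulum length is L_eq = I/(md), where I is about the pivot and d = 0.1190 m.
I_cm = (2/3)mR² = 0.01105 kg·m², so I = I_cm + md² = 0.01105 + 0.01657 = 0.02761 kg·m².
L_eq = 0.02761/(1.17 × 0.1190) = 0.198 m.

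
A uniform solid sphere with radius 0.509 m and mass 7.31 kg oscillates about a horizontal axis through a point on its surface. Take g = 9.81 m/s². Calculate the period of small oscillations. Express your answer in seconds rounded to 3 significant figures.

I_cm = (2/5)mr² = 0.7576 kg·m². The pivot is at distance d = 0.509 m from the centre of mass.
By the parallel-axis theorem, I = I_cm + md² = 0.7576 + 1.894 = 2.651 kg·m².
T = 2π√(I/(mgd)) = 2π√(2.651/(7.31 × 9.81 × 0.509)) = 1.69 s.

1.69 s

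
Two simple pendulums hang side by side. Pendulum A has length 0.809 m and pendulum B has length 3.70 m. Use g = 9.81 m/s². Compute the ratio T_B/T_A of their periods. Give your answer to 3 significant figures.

T ∝ √L, so T_B/T_A = √(L_B/L_A) = √(3.70/0.809) = 2.14.

2.14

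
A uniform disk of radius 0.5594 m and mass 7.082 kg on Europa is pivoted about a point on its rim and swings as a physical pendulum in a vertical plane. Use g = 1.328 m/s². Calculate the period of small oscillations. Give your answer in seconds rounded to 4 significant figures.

I_cm = ½mr² = 1.1081 kg·m². The pivot is at distance d = 0.5594 m from the centre of mass.
By the parallel-axis theorem, I = I_cm + md² = 1.1081 + 2.2162 = 3.3242 kg·m².
T = 2π√(I/(mgd)) = 2π√(3.3242/(7.082 × 1.328 × 0.5594)) = 4.994 s.

4.994 s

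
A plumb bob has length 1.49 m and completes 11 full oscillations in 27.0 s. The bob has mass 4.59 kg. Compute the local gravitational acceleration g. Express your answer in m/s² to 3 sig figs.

9.76 m/s²

T = 27.0/11 = 2.455 s.
From T = 2π√(L/g), g = 4π²L/T² = 4π² × 1.49/2.455² = 9.76 m/s².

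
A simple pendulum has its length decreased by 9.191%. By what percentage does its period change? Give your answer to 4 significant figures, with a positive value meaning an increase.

T ∝ √L, so T'/T = √(0.90809) = 0.95294.
Percentage change in T = (0.95294 − 1) × 100% = -4.706%.

-4.706%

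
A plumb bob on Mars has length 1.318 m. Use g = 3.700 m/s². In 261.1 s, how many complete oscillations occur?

T = 2π√(L/g) = 2π√(1.318/3.700) = 3.7500 s.
Number of complete oscillations = ⌊261.1/3.7500⌋ = ⌊69.626⌋ = 69.

69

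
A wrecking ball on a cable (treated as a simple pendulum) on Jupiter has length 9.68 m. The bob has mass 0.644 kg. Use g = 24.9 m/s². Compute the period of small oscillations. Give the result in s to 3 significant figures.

3.92 s

T = 2π√(L/g) = 2π√(9.68/24.9) = 2π × 0.6235 = 3.92 s.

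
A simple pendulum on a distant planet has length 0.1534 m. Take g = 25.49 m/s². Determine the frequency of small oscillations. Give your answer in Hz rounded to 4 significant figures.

T = 2π√(L/g) = 2π√(0.1534/25.49) = 0.48742 s, so f = 1/T = 2.052 Hz.

2.052 Hz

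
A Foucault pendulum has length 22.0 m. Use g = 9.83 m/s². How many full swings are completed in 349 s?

T = 2π√(L/g) = 2π√(22.0/9.83) = 9.400 s.
Number of complete oscillations = ⌊349/9.400⌋ = ⌊37.13⌋ = 37.

37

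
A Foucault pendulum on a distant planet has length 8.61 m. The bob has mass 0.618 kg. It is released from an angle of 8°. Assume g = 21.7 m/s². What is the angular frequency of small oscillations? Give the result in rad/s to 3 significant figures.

ω = √(g/L) = √(21.7/8.61) = 1.59 rad/s.

1.59 rad/s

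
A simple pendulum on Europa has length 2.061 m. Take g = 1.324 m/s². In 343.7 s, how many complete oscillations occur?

43

T = 2π√(L/g) = 2π√(2.061/1.324) = 7.8393 s.
Number of complete oscillations = ⌊343.7/7.8393⌋ = ⌊43.843⌋ = 43.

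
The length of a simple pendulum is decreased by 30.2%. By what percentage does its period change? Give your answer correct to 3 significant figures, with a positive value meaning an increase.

-16.5%

T ∝ √L, so T'/T = √(0.6980) = 0.8355.
Percentage change in T = (0.8355 − 1) × 100% = -16.5%.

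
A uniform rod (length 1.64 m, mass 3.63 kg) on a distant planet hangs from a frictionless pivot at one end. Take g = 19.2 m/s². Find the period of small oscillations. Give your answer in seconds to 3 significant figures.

For a physical pendulum T = 2π√(I/(mgd)), with d = 0.8200 m from pivot to centre of mass.
I_cm = mL²/12 = 3.63 × 1.64²/12 = 0.8136 kg·m²; I = I_cm + md² = 0.8136 + 3.63 × 0.8200² = 3.254 kg·m².
T = 2π√(3.254/(3.63 × 19.2 × 0.8200)) = 1.50 s.

1.50 s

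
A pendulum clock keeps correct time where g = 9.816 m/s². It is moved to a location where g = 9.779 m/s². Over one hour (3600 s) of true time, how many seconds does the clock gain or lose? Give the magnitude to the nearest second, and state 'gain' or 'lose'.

The clock's period scales as T ∝ 1/√g, so T'/T = √(9.816/9.779) = 1.00189.
In 3600 s of true time the clock registers 3600/1.00189 = 3593.2 s, so it loses 7 s.

lose 7 s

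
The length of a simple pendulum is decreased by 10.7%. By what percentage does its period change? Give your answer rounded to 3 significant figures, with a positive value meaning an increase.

-5.50%

T ∝ √L, so T'/T = √(0.8930) = 0.9450.
Percentage change in T = (0.9450 − 1) × 100% = -5.50%.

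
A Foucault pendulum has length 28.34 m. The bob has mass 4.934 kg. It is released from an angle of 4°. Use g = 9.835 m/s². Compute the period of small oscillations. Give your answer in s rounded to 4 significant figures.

T = 2π√(L/g) = 2π√(28.34/9.835) = 2π × 1.6975 = 10.67 s.

10.67 s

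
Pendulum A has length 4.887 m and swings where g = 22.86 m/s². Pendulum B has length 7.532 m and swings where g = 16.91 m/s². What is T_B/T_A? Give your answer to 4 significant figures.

T = 2π√(L/g), so T_B/T_A = √((L_B/g_B)/(L_A/g_A)) = √((7.532/16.91)/(4.887/22.86)) = 1.443.

1.443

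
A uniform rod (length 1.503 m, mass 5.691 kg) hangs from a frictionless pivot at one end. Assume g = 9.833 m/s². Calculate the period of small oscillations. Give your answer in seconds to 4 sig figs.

2.006 s

For a physical pendulum T = 2π√(I/(mgd)), with d = 0.75150 m from pivot to centre of mass.
I_cm = mL²/12 = 5.691 × 1.503²/12 = 1.0713 kg·m²; I = I_cm + md² = 1.0713 + 5.691 × 0.75150² = 4.2853 kg·m².
T = 2π√(4.2853/(5.691 × 9.833 × 0.75150)) = 2.006 s.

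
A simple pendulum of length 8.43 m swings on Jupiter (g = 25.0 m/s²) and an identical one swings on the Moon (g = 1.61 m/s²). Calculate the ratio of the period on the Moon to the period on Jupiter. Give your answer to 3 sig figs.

T ∝ 1/√g, so T₂/T₁ = √(g₁/g₂) = √(25.0/1.61) = 3.94.

3.94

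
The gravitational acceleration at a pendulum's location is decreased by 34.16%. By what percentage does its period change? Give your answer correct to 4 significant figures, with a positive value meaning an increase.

T ∝ 1/√g, so T'/T = 1/√(0.65840) = 1.2324.
Percentage change in T = (1.2324 − 1) × 100% = 23.24%.

23.24%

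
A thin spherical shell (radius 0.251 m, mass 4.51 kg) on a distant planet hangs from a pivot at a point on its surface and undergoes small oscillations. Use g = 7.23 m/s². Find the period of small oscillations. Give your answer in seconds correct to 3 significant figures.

1.51 s

I_cm = (2/3)mr² = 0.1894 kg·m². The pivot is at distance d = 0.251 m from the centre of mass.
By the parallel-axis theorem, I = I_cm + md² = 0.1894 + 0.2841 = 0.4736 kg·m².
T = 2π√(I/(mgd)) = 2π√(0.4736/(4.51 × 7.23 × 0.251)) = 1.51 s.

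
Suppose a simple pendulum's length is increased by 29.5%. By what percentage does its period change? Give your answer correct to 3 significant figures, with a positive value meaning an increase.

13.8%

T ∝ √L, so T'/T = √(1.295) = 1.138.
Percentage change in T = (1.138 − 1) × 100% = 13.8%.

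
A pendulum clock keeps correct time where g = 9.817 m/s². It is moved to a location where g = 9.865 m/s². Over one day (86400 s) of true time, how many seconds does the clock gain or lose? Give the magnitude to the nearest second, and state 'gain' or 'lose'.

The clock's period scales as T ∝ 1/√g, so T'/T = √(9.817/9.865) = 0.997564.
In 86400 s of true time the clock registers 86400/0.997564 = 86611.0 s, so it gains 211 s.

gain 211 s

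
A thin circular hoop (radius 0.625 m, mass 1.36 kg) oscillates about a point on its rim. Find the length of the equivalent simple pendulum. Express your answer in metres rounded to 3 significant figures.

The equivalent simple-pendulum length is L_eq = I/(md), where I is about the pivot and d = 0.6250 m.
I_cm = mR² = 0.5312 kg·m², so I = I_cm + md² = 0.5312 + 0.5312 = 1.062 kg·m².
L_eq = 1.062/(1.36 × 0.6250) = 1.25 m.

1.25 m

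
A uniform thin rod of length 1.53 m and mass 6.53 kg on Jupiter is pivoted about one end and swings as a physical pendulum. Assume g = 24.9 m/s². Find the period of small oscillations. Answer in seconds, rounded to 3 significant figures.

1.27 s

For a physical pendulum T = 2π√(I/(mgd)), with d = 0.7650 m from pivot to centre of mass.
I_cm = mL²/12 = 6.53 × 1.53²/12 = 1.274 kg·m²; I = I_cm + md² = 1.274 + 6.53 × 0.7650² = 5.095 kg·m².
T = 2π√(5.095/(6.53 × 24.9 × 0.7650)) = 1.27 s.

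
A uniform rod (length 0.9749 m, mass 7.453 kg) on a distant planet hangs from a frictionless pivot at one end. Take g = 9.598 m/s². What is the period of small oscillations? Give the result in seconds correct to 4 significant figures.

1.635 s

For a physical pendulum T = 2π√(I/(mgd)), with d = 0.48745 m from pivot to centre of mass.
I_cm = mL²/12 = 7.453 × 0.9749²/12 = 0.59030 kg·m²; I = I_cm + md² = 0.59030 + 7.453 × 0.48745² = 2.3612 kg·m².
T = 2π√(2.3612/(7.453 × 9.598 × 0.48745)) = 1.635 s.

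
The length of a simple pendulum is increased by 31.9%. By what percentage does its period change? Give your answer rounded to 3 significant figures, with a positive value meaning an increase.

14.8%

T ∝ √L, so T'/T = √(1.319) = 1.148.
Percentage change in T = (1.148 − 1) × 100% = 14.8%.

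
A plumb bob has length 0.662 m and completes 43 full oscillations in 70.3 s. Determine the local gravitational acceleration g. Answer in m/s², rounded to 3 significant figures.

9.78 m/s²

T = 70.3/43 = 1.635 s.
From T = 2π√(L/g), g = 4π²L/T² = 4π² × 0.662/1.635² = 9.78 m/s².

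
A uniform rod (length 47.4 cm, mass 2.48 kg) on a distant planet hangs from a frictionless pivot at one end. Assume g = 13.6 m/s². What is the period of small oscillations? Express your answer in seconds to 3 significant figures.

0.958 s

For a physical pendulum T = 2π√(I/(mgd)), with d = 0.2370 m from pivot to centre of mass.
I_cm = mL²/12 = 2.48 × 0.474²/12 = 0.04643 kg·m²; I = I_cm + md² = 0.04643 + 2.48 × 0.2370² = 0.1857 kg·m².
T = 2π√(0.1857/(2.48 × 13.6 × 0.2370)) = 0.958 s.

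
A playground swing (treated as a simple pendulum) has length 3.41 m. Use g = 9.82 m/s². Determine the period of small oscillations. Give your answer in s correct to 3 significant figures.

T = 2π√(L/g) = 2π√(3.41/9.82) = 2π × 0.5893 = 3.70 s.

3.70 s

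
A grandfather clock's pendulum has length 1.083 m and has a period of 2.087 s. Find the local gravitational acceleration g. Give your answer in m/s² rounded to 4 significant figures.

9.816 m/s²

From T = 2π√(L/g), g = 4π²L/T² = 4π² × 1.083/2.0870² = 9.816 m/s².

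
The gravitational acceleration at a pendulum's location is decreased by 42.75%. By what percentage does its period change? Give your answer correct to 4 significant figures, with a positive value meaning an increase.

32.16%

T ∝ 1/√g, so T'/T = 1/√(0.57250) = 1.3216.
Percentage change in T = (1.3216 − 1) × 100% = 32.16%.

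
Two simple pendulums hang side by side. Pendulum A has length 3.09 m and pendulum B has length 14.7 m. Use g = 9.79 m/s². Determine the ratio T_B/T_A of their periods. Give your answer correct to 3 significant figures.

T ∝ √L, so T_B/T_A = √(L_B/L_A) = √(14.7/3.09) = 2.18.

2.18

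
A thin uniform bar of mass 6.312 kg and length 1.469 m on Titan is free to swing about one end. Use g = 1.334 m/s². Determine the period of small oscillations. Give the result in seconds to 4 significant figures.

5.384 s

For a physical pendulum T = 2π√(I/(mgd)), with d = 0.73450 m from pivot to centre of mass.
I_cm = mL²/12 = 6.312 × 1.469²/12 = 1.1351 kg·m²; I = I_cm + md² = 1.1351 + 6.312 × 0.73450² = 4.5403 kg·m².
T = 2π√(4.5403/(6.312 × 1.334 × 0.73450)) = 5.384 s.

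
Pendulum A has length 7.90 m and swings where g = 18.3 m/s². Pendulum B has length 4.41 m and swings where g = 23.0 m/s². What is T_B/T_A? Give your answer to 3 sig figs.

T = 2π√(L/g), so T_B/T_A = √((L_B/g_B)/(L_A/g_A)) = √((4.41/23.0)/(7.90/18.3)) = 0.666.

0.666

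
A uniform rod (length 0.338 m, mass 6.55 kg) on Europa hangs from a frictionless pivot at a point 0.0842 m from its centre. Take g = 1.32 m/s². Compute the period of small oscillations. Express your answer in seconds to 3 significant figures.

2.43 s

For a physical pendulum T = 2π√(I/(mgd)), with d = 0.08420 m from pivot to centre of mass.
I_cm = mL²/12 = 6.55 × 0.338²/12 = 0.06236 kg·m²; I = I_cm + md² = 0.06236 + 6.55 × 0.08420² = 0.1088 kg·m².
T = 2π√(0.1088/(6.55 × 1.32 × 0.08420)) = 2.43 s.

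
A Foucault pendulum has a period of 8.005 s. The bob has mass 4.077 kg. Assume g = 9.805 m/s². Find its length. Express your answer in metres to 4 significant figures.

15.92 m

From T = 2π√(L/g), L = gT²/(4π²) = 9.805 × 8.0050²/(4π²) = 15.92 m.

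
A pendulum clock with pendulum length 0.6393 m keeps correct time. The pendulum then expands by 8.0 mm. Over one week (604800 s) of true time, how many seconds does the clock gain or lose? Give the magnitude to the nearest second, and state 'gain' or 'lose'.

lose 3749 s

T ∝ √L, so T'/T = √(0.64730/0.6393) = 1.00624.
In 604800 s of true time the clock registers 604800/1.00624 = 601051.0 s, so it loses 3749 s.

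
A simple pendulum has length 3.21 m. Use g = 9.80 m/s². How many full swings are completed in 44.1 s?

T = 2π√(L/g) = 2π√(3.21/9.80) = 3.596 s.
Number of complete oscillations = ⌊44.1/3.596⌋ = ⌊12.26⌋ = 12.

12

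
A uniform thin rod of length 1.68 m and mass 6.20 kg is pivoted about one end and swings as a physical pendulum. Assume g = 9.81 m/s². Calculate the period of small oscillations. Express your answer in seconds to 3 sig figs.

For a physical pendulum T = 2π√(I/(mgd)), with d = 0.8400 m from pivot to centre of mass.
I_cm = mL²/12 = 6.20 × 1.68²/12 = 1.458 kg·m²; I = I_cm + md² = 1.458 + 6.20 × 0.8400² = 5.833 kg·m².
T = 2π√(5.833/(6.20 × 9.81 × 0.8400)) = 2.12 s.

2.12 s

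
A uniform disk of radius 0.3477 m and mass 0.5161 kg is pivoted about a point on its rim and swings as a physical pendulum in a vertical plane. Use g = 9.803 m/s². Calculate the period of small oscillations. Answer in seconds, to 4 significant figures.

I_cm = ½mr² = 0.031197 kg·m². The pivot is at distance d = 0.3477 m from the centre of mass.
By the parallel-axis theorem, I = I_cm + md² = 0.031197 + 0.062394 = 0.093591 kg·m².
T = 2π√(I/(mgd)) = 2π√(0.093591/(0.5161 × 9.803 × 0.3477)) = 1.449 s.

1.449 s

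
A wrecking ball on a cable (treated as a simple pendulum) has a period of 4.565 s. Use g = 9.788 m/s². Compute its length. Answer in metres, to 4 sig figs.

5.167 m

From T = 2π√(L/g), L = gT²/(4π²) = 9.788 × 4.5650²/(4π²) = 5.167 m.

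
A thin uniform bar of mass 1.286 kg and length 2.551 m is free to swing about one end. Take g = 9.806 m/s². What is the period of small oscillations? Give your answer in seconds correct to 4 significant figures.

2.617 s

For a physical pendulum T = 2π√(I/(mgd)), with d = 1.2755 m from pivot to centre of mass.
I_cm = mL²/12 = 1.286 × 2.551²/12 = 0.69740 kg·m²; I = I_cm + md² = 0.69740 + 1.286 × 1.2755² = 2.7896 kg·m².
T = 2π√(2.7896/(1.286 × 9.806 × 1.2755)) = 2.617 s.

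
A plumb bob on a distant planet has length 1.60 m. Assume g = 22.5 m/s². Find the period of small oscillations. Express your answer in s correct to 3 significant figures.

1.68 s

T = 2π√(L/g) = 2π√(1.60/22.5) = 2π × 0.2667 = 1.68 s.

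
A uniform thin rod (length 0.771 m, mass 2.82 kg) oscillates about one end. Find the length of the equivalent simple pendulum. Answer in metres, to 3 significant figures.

0.514 m

The equivalent simple-pendulum length is L_eq = I/(md), where I is about the pivot and d = 0.3855 m.
I_cm = (1/12)mL² = 0.1397 kg·m², so I = I_cm + md² = 0.1397 + 0.4191 = 0.5588 kg·m².
L_eq = 0.5588/(2.82 × 0.3855) = 0.514 m.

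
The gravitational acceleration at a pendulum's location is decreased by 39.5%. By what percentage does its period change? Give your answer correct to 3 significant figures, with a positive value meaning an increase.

28.6%

T ∝ 1/√g, so T'/T = 1/√(0.6050) = 1.286.
Percentage change in T = (1.286 − 1) × 100% = 28.6%.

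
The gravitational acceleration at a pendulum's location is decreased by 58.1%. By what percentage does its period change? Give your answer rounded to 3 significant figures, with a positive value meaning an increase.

T ∝ 1/√g, so T'/T = 1/√(0.4190) = 1.545.
Percentage change in T = (1.545 − 1) × 100% = 54.5%.

54.5%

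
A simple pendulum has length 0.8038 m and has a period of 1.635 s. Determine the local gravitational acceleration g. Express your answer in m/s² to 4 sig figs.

From T = 2π√(L/g), g = 4π²L/T² = 4π² × 0.8038/1.6350² = 11.87 m/s².

11.87 m/s²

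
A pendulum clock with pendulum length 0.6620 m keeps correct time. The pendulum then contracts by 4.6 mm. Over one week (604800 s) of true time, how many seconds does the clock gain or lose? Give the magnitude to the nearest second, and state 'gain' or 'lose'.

gain 2112 s

T ∝ √L, so T'/T = √(0.65740/0.6620) = 0.996520.
In 604800 s of true time the clock registers 604800/0.996520 = 606912.3 s, so it gains 2112 s.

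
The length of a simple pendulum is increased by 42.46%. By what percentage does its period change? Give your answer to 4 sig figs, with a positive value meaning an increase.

19.36%

T ∝ √L, so T'/T = √(1.4246) = 1.1936.
Percentage change in T = (1.1936 − 1) × 100% = 19.36%.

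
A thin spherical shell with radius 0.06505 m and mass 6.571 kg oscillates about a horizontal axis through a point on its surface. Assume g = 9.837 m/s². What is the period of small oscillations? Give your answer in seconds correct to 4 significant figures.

0.6596 s

I_cm = (2/3)mr² = 0.018537 kg·m². The pivot is at distance d = 0.06505 m from the centre of mass.
By the parallel-axis theorem, I = I_cm + md² = 0.018537 + 0.027805 = 0.046342 kg·m².
T = 2π√(I/(mgd)) = 2π√(0.046342/(6.571 × 9.837 × 0.06505)) = 0.6596 s.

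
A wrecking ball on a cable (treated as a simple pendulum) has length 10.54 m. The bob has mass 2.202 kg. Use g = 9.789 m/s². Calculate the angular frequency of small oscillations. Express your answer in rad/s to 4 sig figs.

0.9637 rad/s

ω = √(g/L) = √(9.789/10.54) = 0.9637 rad/s.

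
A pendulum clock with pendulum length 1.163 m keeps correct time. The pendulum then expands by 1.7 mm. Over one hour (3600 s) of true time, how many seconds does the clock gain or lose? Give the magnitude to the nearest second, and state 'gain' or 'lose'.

T ∝ √L, so T'/T = √(1.16470/1.163) = 1.00073.
In 3600 s of true time the clock registers 3600/1.00073 = 3597.4 s, so it loses 3 s.

lose 3 s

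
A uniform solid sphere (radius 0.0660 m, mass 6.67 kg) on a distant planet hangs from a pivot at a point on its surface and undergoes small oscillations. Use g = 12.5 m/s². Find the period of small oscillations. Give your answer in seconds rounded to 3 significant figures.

0.540 s

I_cm = (2/5)mr² = 0.01162 kg·m². The pivot is at distance d = 0.0660 m from the centre of mass.
By the parallel-axis theorem, I = I_cm + md² = 0.01162 + 0.02905 = 0.04068 kg·m².
T = 2π√(I/(mgd)) = 2π√(0.04068/(6.67 × 12.5 × 0.0660)) = 0.540 s.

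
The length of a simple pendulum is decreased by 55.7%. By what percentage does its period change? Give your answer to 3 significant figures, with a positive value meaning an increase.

-33.4%

T ∝ √L, so T'/T = √(0.4430) = 0.6656.
Percentage change in T = (0.6656 − 1) × 100% = -33.4%.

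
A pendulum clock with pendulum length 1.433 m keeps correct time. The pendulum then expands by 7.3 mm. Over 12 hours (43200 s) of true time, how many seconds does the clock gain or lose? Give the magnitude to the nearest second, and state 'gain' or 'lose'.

T ∝ √L, so T'/T = √(1.44030/1.433) = 1.00254.
In 43200 s of true time the clock registers 43200/1.00254 = 43090.4 s, so it loses 110 s.

lose 110 s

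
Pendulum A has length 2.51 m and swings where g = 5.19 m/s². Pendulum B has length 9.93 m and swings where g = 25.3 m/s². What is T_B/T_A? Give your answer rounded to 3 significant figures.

T = 2π√(L/g), so T_B/T_A = √((L_B/g_B)/(L_A/g_A)) = √((9.93/25.3)/(2.51/5.19)) = 0.901.

0.901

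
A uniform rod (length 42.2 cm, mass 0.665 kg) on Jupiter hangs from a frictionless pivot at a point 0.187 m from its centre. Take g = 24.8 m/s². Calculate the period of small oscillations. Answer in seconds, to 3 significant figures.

0.651 s

For a physical pendulum T = 2π√(I/(mgd)), with d = 0.1870 m from pivot to centre of mass.
I_cm = mL²/12 = 0.665 × 0.422²/12 = 0.009869 kg·m²; I = I_cm + md² = 0.009869 + 0.665 × 0.1870² = 0.03312 kg·m².
T = 2π√(0.03312/(0.665 × 24.8 × 0.1870)) = 0.651 s.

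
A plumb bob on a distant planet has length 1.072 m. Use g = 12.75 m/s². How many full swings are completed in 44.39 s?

24

T = 2π√(L/g) = 2π√(1.072/12.75) = 1.8219 s.
Number of complete oscillations = ⌊44.39/1.8219⌋ = ⌊24.365⌋ = 24.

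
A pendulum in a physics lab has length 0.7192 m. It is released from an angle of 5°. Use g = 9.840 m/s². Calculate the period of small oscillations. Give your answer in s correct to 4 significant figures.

1.699 s

T = 2π√(L/g) = 2π√(0.7192/9.840) = 2π × 0.27035 = 1.699 s.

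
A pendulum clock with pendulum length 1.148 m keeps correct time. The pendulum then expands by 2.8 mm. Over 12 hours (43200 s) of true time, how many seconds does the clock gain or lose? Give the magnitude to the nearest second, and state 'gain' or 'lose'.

T ∝ √L, so T'/T = √(1.15080/1.148) = 1.00122.
In 43200 s of true time the clock registers 43200/1.00122 = 43147.4 s, so it loses 53 s.

lose 53 s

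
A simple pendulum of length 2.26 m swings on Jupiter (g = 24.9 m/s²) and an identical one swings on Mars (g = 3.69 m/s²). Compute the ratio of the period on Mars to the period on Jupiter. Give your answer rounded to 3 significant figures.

2.60

T ∝ 1/√g, so T₂/T₁ = √(g₁/g₂) = √(24.9/3.69) = 2.60.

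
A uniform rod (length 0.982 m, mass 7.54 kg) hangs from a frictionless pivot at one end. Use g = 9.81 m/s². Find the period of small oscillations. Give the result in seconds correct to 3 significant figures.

For a physical pendulum T = 2π√(I/(mgd)), with d = 0.4910 m from pivot to centre of mass.
I_cm = mL²/12 = 7.54 × 0.982²/12 = 0.6059 kg·m²; I = I_cm + md² = 0.6059 + 7.54 × 0.4910² = 2.424 kg·m².
T = 2π√(2.424/(7.54 × 9.81 × 0.4910)) = 1.62 s.

1.62 s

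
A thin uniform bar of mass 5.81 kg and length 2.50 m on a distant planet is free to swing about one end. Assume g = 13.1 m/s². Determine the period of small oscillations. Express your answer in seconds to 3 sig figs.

2.24 s

For a physical pendulum T = 2π√(I/(mgd)), with d = 1.250 m from pivot to centre of mass.
I_cm = mL²/12 = 5.81 × 2.50²/12 = 3.026 kg·m²; I = I_cm + md² = 3.026 + 5.81 × 1.250² = 12.10 kg·m².
T = 2π√(12.10/(5.81 × 13.1 × 1.250)) = 2.24 s.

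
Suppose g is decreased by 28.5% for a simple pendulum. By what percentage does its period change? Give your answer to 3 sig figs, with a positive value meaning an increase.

18.3%

T ∝ 1/√g, so T'/T = 1/√(0.7150) = 1.183.
Percentage change in T = (1.183 − 1) × 100% = 18.3%.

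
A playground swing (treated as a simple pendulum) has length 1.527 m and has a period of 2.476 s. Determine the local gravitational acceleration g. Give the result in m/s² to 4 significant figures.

9.833 m/s²

From T = 2π√(L/g), g = 4π²L/T² = 4π² × 1.527/2.4760² = 9.833 m/s².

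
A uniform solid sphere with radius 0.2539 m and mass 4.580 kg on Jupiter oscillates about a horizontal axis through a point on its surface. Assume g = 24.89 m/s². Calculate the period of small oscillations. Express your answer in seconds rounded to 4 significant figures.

0.7509 s

I_cm = (2/5)mr² = 0.11810 kg·m². The pivot is at distance d = 0.2539 m from the centre of mass.
By the parallel-axis theorem, I = I_cm + md² = 0.11810 + 0.29525 = 0.41335 kg·m².
T = 2π√(I/(mgd)) = 2π√(0.41335/(4.580 × 24.89 × 0.2539)) = 0.7509 s.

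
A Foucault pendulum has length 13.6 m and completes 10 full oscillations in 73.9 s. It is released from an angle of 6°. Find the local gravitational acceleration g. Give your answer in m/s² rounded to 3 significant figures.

9.83 m/s²

T = 73.9/10 = 7.390 s.
From T = 2π√(L/g), g = 4π²L/T² = 4π² × 13.6/7.390² = 9.83 m/s².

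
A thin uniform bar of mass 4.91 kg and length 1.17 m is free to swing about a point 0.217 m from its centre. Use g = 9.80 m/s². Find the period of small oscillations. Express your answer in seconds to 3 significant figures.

1.73 s

For a physical pendulum T = 2π√(I/(mgd)), with d = 0.2170 m from pivot to centre of mass.
I_cm = mL²/12 = 4.91 × 1.17²/12 = 0.5601 kg·m²; I = I_cm + md² = 0.5601 + 4.91 × 0.2170² = 0.7913 kg·m².
T = 2π√(0.7913/(4.91 × 9.80 × 0.2170)) = 1.73 s.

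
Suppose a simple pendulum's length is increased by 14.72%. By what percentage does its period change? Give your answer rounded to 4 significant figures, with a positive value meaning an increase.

7.107%

T ∝ √L, so T'/T = √(1.1472) = 1.0711.
Percentage change in T = (1.0711 − 1) × 100% = 7.107%.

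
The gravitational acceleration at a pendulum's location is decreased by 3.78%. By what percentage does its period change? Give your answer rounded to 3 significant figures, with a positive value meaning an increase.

1.95%

T ∝ 1/√g, so T'/T = 1/√(0.9622) = 1.019.
Percentage change in T = (1.019 − 1) × 100% = 1.95%.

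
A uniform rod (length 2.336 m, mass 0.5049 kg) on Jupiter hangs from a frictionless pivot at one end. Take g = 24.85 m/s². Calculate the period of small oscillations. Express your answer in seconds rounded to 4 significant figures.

For a physical pendulum T = 2π√(I/(mgd)), with d = 1.1680 m from pivot to centre of mass.
I_cm = mL²/12 = 0.5049 × 2.336²/12 = 0.22960 kg·m²; I = I_cm + md² = 0.22960 + 0.5049 × 1.1680² = 0.91840 kg·m².
T = 2π√(0.91840/(0.5049 × 24.85 × 1.1680)) = 1.573 s.

1.573 s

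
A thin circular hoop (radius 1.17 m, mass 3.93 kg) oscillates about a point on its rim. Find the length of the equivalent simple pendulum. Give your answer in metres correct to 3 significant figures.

2.34 m

The equivalent simple-pendulum length is L_eq = I/(md), where I is about the pivot and d = 1.170 m.
I_cm = mR² = 5.380 kg·m², so I = I_cm + md² = 5.380 + 5.380 = 10.76 kg·m².
L_eq = 10.76/(3.93 × 1.170) = 2.34 m.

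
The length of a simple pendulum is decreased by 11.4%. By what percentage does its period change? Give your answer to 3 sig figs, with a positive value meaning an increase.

-5.87%

T ∝ √L, so T'/T = √(0.8860) = 0.9413.
Percentage change in T = (0.9413 − 1) × 100% = -5.87%.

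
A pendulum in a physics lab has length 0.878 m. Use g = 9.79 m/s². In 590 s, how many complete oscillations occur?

T = 2π√(L/g) = 2π√(0.878/9.79) = 1.882 s.
Number of complete oscillations = ⌊590/1.882⌋ = ⌊313.6⌋ = 313.

313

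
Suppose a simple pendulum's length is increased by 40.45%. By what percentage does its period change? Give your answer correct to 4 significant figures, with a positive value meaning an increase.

T ∝ √L, so T'/T = √(1.4045) = 1.1851.
Percentage change in T = (1.1851 − 1) × 100% = 18.51%.

18.51%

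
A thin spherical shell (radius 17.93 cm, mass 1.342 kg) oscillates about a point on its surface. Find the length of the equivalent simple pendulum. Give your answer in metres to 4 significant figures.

The equivalent simple-pendulum length is L_eq = I/(md), where I is about the pivot and d = 0.17930 m.
I_cm = (2/3)mR² = 0.028762 kg·m², so I = I_cm + md² = 0.028762 + 0.043143 = 0.071905 kg·m².
L_eq = 0.071905/(1.342 × 0.17930) = 0.2988 m.

0.2988 m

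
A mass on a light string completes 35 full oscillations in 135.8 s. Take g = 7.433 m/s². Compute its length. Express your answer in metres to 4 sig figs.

T = 135.8/35 = 3.8800 s.
From T = 2π√(L/g), L = gT²/(4π²) = 7.433 × 3.8800²/(4π²) = 2.834 m.

2.834 m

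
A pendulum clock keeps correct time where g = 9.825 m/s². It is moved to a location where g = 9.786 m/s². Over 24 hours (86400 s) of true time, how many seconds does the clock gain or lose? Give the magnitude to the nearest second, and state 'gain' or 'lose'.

lose 172 s

The clock's period scales as T ∝ 1/√g, so T'/T = √(9.825/9.786) = 1.00199.
In 86400 s of true time the clock registers 86400/1.00199 = 86228.3 s, so it loses 172 s.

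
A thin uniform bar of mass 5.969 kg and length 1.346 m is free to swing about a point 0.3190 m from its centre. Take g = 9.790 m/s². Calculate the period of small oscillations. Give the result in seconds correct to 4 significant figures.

1.787 s

For a physical pendulum T = 2π√(I/(mgd)), with d = 0.31900 m from pivot to centre of mass.
I_cm = mL²/12 = 5.969 × 1.346²/12 = 0.90118 kg·m²; I = I_cm + md² = 0.90118 + 5.969 × 0.31900² = 1.5086 kg·m².
T = 2π√(1.5086/(5.969 × 9.790 × 0.31900)) = 1.787 s.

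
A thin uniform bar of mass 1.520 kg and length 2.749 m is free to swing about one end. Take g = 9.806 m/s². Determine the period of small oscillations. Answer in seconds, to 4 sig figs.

For a physical pendulum T = 2π√(I/(mgd)), with d = 1.3745 m from pivot to centre of mass.
I_cm = mL²/12 = 1.520 × 2.749²/12 = 0.95722 kg·m²; I = I_cm + md² = 0.95722 + 1.520 × 1.3745² = 3.8289 kg·m².
T = 2π√(3.8289/(1.520 × 9.806 × 1.3745)) = 2.716 s.

2.716 s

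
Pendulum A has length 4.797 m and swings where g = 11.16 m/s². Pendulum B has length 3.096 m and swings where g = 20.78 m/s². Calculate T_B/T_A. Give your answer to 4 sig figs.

0.5887

T = 2π√(L/g), so T_B/T_A = √((L_B/g_B)/(L_A/g_A)) = √((3.096/20.78)/(4.797/11.16)) = 0.5887.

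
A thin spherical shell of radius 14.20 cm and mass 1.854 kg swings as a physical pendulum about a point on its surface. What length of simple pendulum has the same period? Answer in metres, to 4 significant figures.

0.2367 m

The equivalent simple-pendulum length is L_eq = I/(md), where I is about the pivot and d = 0.14200 m.
I_cm = (2/3)mR² = 0.024923 kg·m², so I = I_cm + md² = 0.024923 + 0.037384 = 0.062307 kg·m².
L_eq = 0.062307/(1.854 × 0.14200) = 0.2367 m.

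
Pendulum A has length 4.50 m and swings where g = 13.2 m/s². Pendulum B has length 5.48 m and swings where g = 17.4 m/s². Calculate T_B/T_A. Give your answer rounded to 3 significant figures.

0.961

T = 2π√(L/g), so T_B/T_A = √((L_B/g_B)/(L_A/g_A)) = √((5.48/17.4)/(4.50/13.2)) = 0.961.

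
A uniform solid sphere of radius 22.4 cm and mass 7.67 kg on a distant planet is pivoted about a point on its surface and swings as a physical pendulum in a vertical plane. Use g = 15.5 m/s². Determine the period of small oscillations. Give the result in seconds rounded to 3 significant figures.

I_cm = (2/5)mr² = 0.1539 kg·m². The pivot is at distance d = 0.224 m from the centre of mass.
By the parallel-axis theorem, I = I_cm + md² = 0.1539 + 0.3848 = 0.5388 kg·m².
T = 2π√(I/(mgd)) = 2π√(0.5388/(7.67 × 15.5 × 0.224)) = 0.894 s.

0.894 s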